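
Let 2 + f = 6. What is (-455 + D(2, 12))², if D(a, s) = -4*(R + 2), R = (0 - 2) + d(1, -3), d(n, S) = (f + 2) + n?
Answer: 233289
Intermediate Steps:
f = 4 (f = -2 + 6 = 4)
d(n, S) = 6 + n (d(n, S) = (4 + 2) + n = 6 + n)
R = 5 (R = (0 - 2) + (6 + 1) = -2 + 7 = 5)
D(a, s) = -28 (D(a, s) = -4*(5 + 2) = -4*7 = -28)
(-455 + D(2, 12))² = (-455 - 28)² = (-483)² = 233289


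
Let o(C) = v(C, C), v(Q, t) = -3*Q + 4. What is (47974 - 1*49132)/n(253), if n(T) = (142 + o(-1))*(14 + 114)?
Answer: -579/9536 ≈ -0.060717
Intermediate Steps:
v(Q, t) = 4 - 3*Q
o(C) = 4 - 3*C
n(T) = 19072 (n(T) = (142 + (4 - 3*(-1)))*(14 + 114) = (142 + (4 + 3))*128 = (142 + 7)*128 = 149*128 = 19072)
(47974 - 1*49132)/n(253) = (47974 - 1*49132)/19072 = (47974 - 49132)*(1/19072) = -1158*1/19072 = -579/9536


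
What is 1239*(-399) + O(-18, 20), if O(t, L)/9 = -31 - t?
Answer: -494478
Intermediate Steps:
O(t, L) = -279 - 9*t (O(t, L) = 9*(-31 - t) = -279 - 9*t)
1239*(-399) + O(-18, 20) = 1239*(-399) + (-279 - 9*(-18)) = -494361 + (-279 + 162) = -494361 - 117 = -494478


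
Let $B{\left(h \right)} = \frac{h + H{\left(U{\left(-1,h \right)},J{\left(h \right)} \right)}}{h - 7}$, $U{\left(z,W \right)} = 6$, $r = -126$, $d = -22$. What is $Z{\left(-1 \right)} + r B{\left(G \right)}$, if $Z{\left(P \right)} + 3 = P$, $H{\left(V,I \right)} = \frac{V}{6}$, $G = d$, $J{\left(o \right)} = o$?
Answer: $- \frac{2762}{29} \approx -95.241$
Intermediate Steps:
$G = -22$
$H{\left(V,I \right)} = \frac{V}{6}$ ($H{\left(V,I \right)} = V \frac{1}{6} = \frac{V}{6}$)
$B{\left(h \right)} = \frac{1 + h}{-7 + h}$ ($B{\left(h \right)} = \frac{h + \frac{1}{6} \cdot 6}{h - 7} = \frac{h + 1}{-7 + h} = \frac{1 + h}{-7 + h}$)
$Z{\left(P \right)} = -3 + P$
$Z{\left(-1 \right)} + r B{\left(G \right)} = \left(-3 - 1\right) - 126 \frac{1 - 22}{-7 - 22} = -4 - 126 \frac{1}{-29} \left(-21\right) = -4 - 126 \left(\left(- \frac{1}{29}\right) \left(-21\right)\right) = -4 - \frac{2646}{29} = - \frac{2762}{29}$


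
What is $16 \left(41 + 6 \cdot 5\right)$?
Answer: $1136$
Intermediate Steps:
$16 \left(41 + 6 \cdot 5\right) = 16 \left(41 + 30\right) = 16 \cdot 71 = 1136$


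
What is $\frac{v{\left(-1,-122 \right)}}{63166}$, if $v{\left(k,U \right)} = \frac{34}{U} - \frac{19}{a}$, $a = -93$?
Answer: $- \frac{211}{179170359} \approx -1.1777 \cdot 10^{-6}$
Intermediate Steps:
$v{\left(k,U \right)} = \frac{19}{93} + \frac{34}{U}$ ($v{\left(k,U \right)} = \frac{34}{U} - \frac{19}{-93} = \frac{34}{U} - - \frac{19}{93} = \frac{34}{U} + \frac{19}{93} = \frac{19}{93} + \frac{34}{U}$)
$\frac{v{\left(-1,-122 \right)}}{63166} = \frac{\frac{19}{93} + \frac{34}{-122}}{63166} = \left(\frac{19}{93} + 34 \left(- \frac{1}{122}\right)\right) \frac{1}{63166} = \left(\frac{19}{93} - \frac{17}{61}\right) \frac{1}{63166} = \left(- \frac{422}{5673}\right) \frac{1}{63166} = - \frac{211}{179170359}$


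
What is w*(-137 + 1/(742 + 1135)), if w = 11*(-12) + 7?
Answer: 32143500/1877 ≈ 17125.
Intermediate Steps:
w = -125 (w = -132 + 7 = -125)
w*(-137 + 1/(742 + 1135)) = -125*(-137 + 1/(742 + 1135)) = -125*(-137 + 1/1877) = -125*(-257148/1877) = 32143500/1877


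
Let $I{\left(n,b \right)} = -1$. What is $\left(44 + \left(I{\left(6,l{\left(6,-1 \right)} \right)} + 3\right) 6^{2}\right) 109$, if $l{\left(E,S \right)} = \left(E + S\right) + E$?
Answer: $12644$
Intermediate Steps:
$l{\left(E,S \right)} = S + 2 E$
$\left(44 + \left(I{\left(6,l{\left(6,-1 \right)} \right)} + 3\right) 6^{2}\right) 109 = \left(44 + \left(-1 + 3\right) 6^{2}\right) 109 = \left(44 + 2 \cdot 36\right) 109 = \left(44 + 72\right) 109 = 116 \cdot 109 = 12644$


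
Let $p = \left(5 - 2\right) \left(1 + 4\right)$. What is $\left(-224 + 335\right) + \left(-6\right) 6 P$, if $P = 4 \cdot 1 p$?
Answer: $-2049$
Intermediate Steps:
$p = 15$ ($p = 3 \cdot 5 = 15$)
$P = 60$ ($P = 4 \cdot 1 \cdot 15 = 4 \cdot 15 = 60$)
$\left(-224 + 335\right) + \left(-6\right) 6 P = \left(-224 + 335\right) + \left(-6\right) 6 \cdot 60 = 111 - 2160 = -2049$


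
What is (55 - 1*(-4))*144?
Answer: 8496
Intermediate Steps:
(55 - 1*(-4))*144 = (55 + 4)*144 = 59*144 = 8496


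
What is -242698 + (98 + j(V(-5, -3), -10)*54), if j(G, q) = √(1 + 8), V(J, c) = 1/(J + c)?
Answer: -242438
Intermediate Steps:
j(G, q) = 3 (j(G, q) = √9 = 3)
-242698 + (98 + j(V(-5, -3), -10)*54) = -242698 + (98 + 3*54) = -242698 + (98 + 162) = -242698 + 260 = -242438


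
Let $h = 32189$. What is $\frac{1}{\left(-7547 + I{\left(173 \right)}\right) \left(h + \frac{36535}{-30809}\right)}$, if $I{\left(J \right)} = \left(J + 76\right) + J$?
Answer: $- \frac{30809}{7065679857750} \approx -4.3604 \cdot 10^{-9}$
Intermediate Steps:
$I{\left(J \right)} = 76 + 2 J$ ($I{\left(J \right)} = \left(76 + J\right) + J = 76 + 2 J$)
$\frac{1}{\left(-7547 + I{\left(173 \right)}\right) \left(h + \frac{36535}{-30809}\right)} = \frac{1}{\left(-7547 + \left(76 + 2 \cdot 173\right)\right) \left(32189 + \frac{36535}{-30809}\right)} = \frac{1}{\left(-7547 + \left(76 + 346\right)\right) \left(32189 + 36535 \left(- \frac{1}{30809}\right)\right)} = \frac{1}{\left(-7547 + 422\right) \left(32189 - \frac{36535}{30809}\right)} = \frac{1}{\left(-7125\right) \frac{991674366}{30809}} = \frac{1}{- \frac{7065679857750}{30809}} = - \frac{30809}{7065679857750}$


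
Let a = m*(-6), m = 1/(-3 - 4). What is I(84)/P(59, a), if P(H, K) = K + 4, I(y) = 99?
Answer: 693/34 ≈ 20.382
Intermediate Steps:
m = -⅐ (m = 1/(-7) = -⅐ ≈ -0.14286)
a = 6/7 (a = -⅐*(-6) = 6/7 ≈ 0.85714)
P(H, K) = 4 + K
I(84)/P(59, a) = 99/(4 + 6/7) = 99/(34/7) = 99*(7/34) = 693/34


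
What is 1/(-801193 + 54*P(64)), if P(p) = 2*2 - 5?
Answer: -1/801247 ≈ -1.2481e-6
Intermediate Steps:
P(p) = -1 (P(p) = 4 - 5 = -1)
1/(-801193 + 54*P(64)) = 1/(-801193 + 54*(-1)) = 1/(-801193 - 54) = 1/(-801247) = -1/801247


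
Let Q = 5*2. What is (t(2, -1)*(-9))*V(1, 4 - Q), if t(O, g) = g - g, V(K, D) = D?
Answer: 0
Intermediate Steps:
Q = 10
t(O, g) = 0
(t(2, -1)*(-9))*V(1, 4 - Q) = (0*(-9))*(4 - 1*10) = 0*(4 - 10) = 0*(-6) = 0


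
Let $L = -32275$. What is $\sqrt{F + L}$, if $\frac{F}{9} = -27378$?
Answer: $i \sqrt{278677} \approx 527.9 i$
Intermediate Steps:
$F = -246402$ ($F = 9 \left(-27378\right) = -246402$)
$\sqrt{F + L} = \sqrt{-246402 - 32275} = \sqrt{-278677} = i \sqrt{278677}$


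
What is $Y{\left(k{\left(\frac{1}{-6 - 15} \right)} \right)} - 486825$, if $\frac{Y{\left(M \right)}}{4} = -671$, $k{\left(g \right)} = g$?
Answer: $-489509$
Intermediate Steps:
$Y{\left(M \right)} = -2684$ ($Y{\left(M \right)} = 4 \left(-671\right) = -2684$)
$Y{\left(k{\left(\frac{1}{-6 - 15} \right)} \right)} - 486825 = -2684 - 486825 = -489509$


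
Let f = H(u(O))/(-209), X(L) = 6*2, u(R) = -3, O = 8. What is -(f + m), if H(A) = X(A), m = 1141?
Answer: -238457/209 ≈ -1140.9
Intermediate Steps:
X(L) = 12
H(A) = 12
f = -12/209 (f = 12/(-209) = 12*(-1/209) = -12/209 ≈ -0.057416)
-(f + m) = -(-12/209 + 1141) = -1*238457/209 = -238457/209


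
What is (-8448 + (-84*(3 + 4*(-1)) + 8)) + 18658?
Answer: 10302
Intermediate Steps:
(-8448 + (-84*(3 + 4*(-1)) + 8)) + 18658 = (-8448 + (-84*(3 - 4) + 8)) + 18658 = (-8448 + (-84*(-1) + 8)) + 18658 = (-8448 + (84 + 8)) + 18658 = (-8448 + 92) + 18658 = -8356 + 18658 = 10302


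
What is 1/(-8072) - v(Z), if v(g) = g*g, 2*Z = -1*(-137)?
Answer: -37875843/8072 ≈ -4692.3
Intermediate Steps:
Z = 137/2 (Z = (-1*(-137))/2 = (1/2)*137 = 137/2 ≈ 68.500)
v(g) = g**2
1/(-8072) - v(Z) = 1/(-8072) - (137/2)**2 = -1/8072 - 1*18769/4 = -1/8072 - 18769/4 = -37875843/8072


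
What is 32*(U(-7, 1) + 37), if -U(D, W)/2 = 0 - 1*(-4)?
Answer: 928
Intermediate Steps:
U(D, W) = -8 (U(D, W) = -2*(0 - 1*(-4)) = -2*(0 + 4) = -2*4 = -8)
32*(U(-7, 1) + 37) = 32*(-8 + 37) = 32*29 = 928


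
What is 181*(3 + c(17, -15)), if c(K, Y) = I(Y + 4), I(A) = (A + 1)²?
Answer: 18643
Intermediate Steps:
I(A) = (1 + A)²
c(K, Y) = (5 + Y)² (c(K, Y) = (1 + (Y + 4))² = (1 + (4 + Y))² = (5 + Y)²)
181*(3 + c(17, -15)) = 181*(3 + (5 - 15)²) = 181*(3 + (-10)²) = 181*(3 + 100) = 181*103 = 18643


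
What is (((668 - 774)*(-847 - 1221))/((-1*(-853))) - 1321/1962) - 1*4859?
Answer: -7702995091/1673586 ≈ -4602.7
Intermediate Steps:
(((668 - 774)*(-847 - 1221))/((-1*(-853))) - 1321/1962) - 1*4859 = (-106*(-2068)/853 - 1321*1/1962) - 4859 = (219208*(1/853) - 1321/1962) - 4859 = (219208/853 - 1321/1962) - 4859 = 428959283/1673586 - 4859 = -7702995091/1673586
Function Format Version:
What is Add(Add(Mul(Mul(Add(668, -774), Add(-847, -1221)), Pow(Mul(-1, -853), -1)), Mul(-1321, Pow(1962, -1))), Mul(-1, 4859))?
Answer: Rational(-7702995091, 1673586) ≈ -4602.7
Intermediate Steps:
Add(Add(Mul(Mul(Add(668, -774), Add(-847, -1221)), Pow(Mul(-1, -853), -1)), Mul(-1321, Pow(1962, -1))), Mul(-1, 4859)) = Add(Add(Mul(Mul(-106, -2068), Pow(853, -1)), Mul(-1321, Rational(1, 1962))), -4859) = Add(Add(Mul(219208, Rational(1, 853)), Rational(-1321, 1962)), -4859) = Add(Add(Rational(219208, 853), Rational(-1321, 1962)), -4859) = Add(Rational(428959283, 1673586), -4859) = Rational(-7702995091, 1673586)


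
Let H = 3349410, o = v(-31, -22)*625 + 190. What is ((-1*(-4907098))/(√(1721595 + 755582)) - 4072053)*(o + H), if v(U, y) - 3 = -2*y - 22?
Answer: -13703374556925 + 16513488867050*√2477177/2477177 ≈ -1.3693e+13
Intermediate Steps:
v(U, y) = -19 - 2*y (v(U, y) = 3 + (-2*y - 22) = 3 + (-22 - 2*y) = -19 - 2*y)
o = 15815 (o = (-19 - 2*(-22))*625 + 190 = (-19 + 44)*625 + 190 = 25*625 + 190 = 15625 + 190 = 15815)
((-1*(-4907098))/(√(1721595 + 755582)) - 4072053)*(o + H) = ((-1*(-4907098))/(√(1721595 + 755582)) - 4072053)*(15815 + 3349410) = (4907098/(√2477177) - 4072053)*3365225 = (4907098*(√2477177/2477177) - 4072053)*3365225 = (4907098*√2477177/2477177 - 4072053)*3365225 = (-4072053 + 4907098*√2477177/2477177)*3365225 = -13703374556925 + 16513488867050*√2477177/2477177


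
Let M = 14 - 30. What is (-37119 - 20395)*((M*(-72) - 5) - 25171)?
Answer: 1381716336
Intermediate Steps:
M = -16
(-37119 - 20395)*((M*(-72) - 5) - 25171) = (-37119 - 20395)*((-16*(-72) - 5) - 25171) = -57514*((1152 - 5) - 25171) = -57514*(1147 - 25171) = -57514*(-24024) = 1381716336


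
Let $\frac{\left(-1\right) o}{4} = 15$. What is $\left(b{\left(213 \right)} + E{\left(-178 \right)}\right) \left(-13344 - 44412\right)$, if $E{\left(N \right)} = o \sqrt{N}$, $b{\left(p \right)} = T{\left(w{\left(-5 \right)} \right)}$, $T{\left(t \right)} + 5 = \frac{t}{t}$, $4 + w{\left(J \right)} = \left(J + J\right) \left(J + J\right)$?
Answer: $231024 + 3465360 i \sqrt{178} \approx 2.3102 \cdot 10^{5} + 4.6234 \cdot 10^{7} i$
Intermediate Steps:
$w{\left(J \right)} = -4 + 4 J^{2}$ ($w{\left(J \right)} = -4 + \left(J + J\right) \left(J + J\right) = -4 + 2 J 2 J = -4 + 4 J^{2}$)
$T{\left(t \right)} = -4$ ($T{\left(t \right)} = -5 + \frac{t}{t} = -5 + 1 = -4$)
$b{\left(p \right)} = -4$
$o = -60$ ($o = \left(-4\right) 15 = -60$)
$E{\left(N \right)} = - 60 \sqrt{N}$
$\left(b{\left(213 \right)} + E{\left(-178 \right)}\right) \left(-13344 - 44412\right) = \left(-4 - 60 \sqrt{-178}\right) \left(-13344 - 44412\right) = \left(-4 - 60 i \sqrt{178}\right) \left(-57756\right) = 231024 + 3465360 i \sqrt{178}$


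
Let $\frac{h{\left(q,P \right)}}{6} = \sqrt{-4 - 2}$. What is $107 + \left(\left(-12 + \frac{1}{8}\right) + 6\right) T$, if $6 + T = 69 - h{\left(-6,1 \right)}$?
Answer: $- \frac{2105}{8} + \frac{141 i \sqrt{6}}{4} \approx -263.13 + 86.344 i$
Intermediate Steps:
$h{\left(q,P \right)} = 6 i \sqrt{6}$ ($h{\left(q,P \right)} = 6 \sqrt{-4 - 2} = 6 \sqrt{-6} = 6 i \sqrt{6}$)
$T = 63 - 6 i \sqrt{6}$ ($T = -6 + \left(69 - 6 i \sqrt{6}\right) = 63 - 6 i \sqrt{6} \approx 63.0 - 14.697 i$)
$107 + \left(\left(-12 + \frac{1}{8}\right) + 6\right) T = 107 + \left(\left(-12 + \frac{1}{8}\right) + 6\right) \left(63 - 6 i \sqrt{6}\right) = 107 + \left(- \frac{95}{8} + 6\right) \left(63 - 6 i \sqrt{6}\right) = 107 - \frac{47 \left(63 - 6 i \sqrt{6}\right)}{8} = 107 - \left(\frac{2961}{8} - \frac{141 i \sqrt{6}}{4}\right) = - \frac{2105}{8} + \frac{141 i \sqrt{6}}{4}$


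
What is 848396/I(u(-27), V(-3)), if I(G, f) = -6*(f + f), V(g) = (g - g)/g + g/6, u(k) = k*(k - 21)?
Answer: 424198/3 ≈ 1.4140e+5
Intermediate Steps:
u(k) = k*(-21 + k)
V(g) = g/6 (V(g) = 0/g + g*(⅙) = 0 + g/6 = g/6)
I(G, f) = -12*f
848396/I(u(-27), V(-3)) = 848396/((-2*(-3))) = 848396/((-12*(-½))) = 848396/6 = 848396*(⅙) = 424198/3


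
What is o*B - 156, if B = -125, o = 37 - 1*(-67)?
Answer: -13156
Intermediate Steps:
o = 104 (o = 37 + 67 = 104)
o*B - 156 = 104*(-125) - 156 = -13000 - 156 = -13156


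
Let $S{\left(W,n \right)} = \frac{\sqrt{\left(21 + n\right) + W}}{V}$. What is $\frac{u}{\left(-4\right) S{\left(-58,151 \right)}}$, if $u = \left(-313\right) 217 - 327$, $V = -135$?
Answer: $- 20205 \sqrt{114} \approx -2.1573 \cdot 10^{5}$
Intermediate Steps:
$S{\left(W,n \right)} = - \frac{\sqrt{21 + W + n}}{135}$ ($S{\left(W,n \right)} = \frac{\sqrt{\left(21 + n\right) + W}}{-135} = \sqrt{21 + W + n} \left(- \frac{1}{135}\right) = - \frac{\sqrt{21 + W + n}}{135}$)
$u = -68248$ ($u = -67921 - 327 = -68248$)
$\frac{u}{\left(-4\right) S{\left(-58,151 \right)}} = - \frac{68248}{\left(-4\right) \left(- \frac{\sqrt{21 - 58 + 151}}{135}\right)} = - \frac{68248}{\left(-4\right) \left(- \frac{\sqrt{114}}{135}\right)} = - \frac{68248}{\frac{4}{135} \sqrt{114}} = - 68248 \frac{45 \sqrt{114}}{152} = - 20205 \sqrt{114}$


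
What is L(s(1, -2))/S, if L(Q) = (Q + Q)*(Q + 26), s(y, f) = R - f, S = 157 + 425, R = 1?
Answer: 29/97 ≈ 0.29897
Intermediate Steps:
S = 582
s(y, f) = 1 - f
L(Q) = 2*Q*(26 + Q) (L(Q) = (2*Q)*(26 + Q) = 2*Q*(26 + Q))
L(s(1, -2))/S = (2*(1 - 1*(-2))*(26 + (1 - 1*(-2))))/582 = (2*(1 + 2)*(26 + (1 + 2)))*(1/582) = (2*3*(26 + 3))*(1/582) = (2*3*29)*(1/582) = 174*(1/582) = 29/97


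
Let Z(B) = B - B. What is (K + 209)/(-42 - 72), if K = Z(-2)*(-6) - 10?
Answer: -199/114 ≈ -1.7456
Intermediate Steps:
Z(B) = 0
K = -10 (K = 0*(-6) - 10 = 0 - 10 = -10)
(K + 209)/(-42 - 72) = (-10 + 209)/(-42 - 72) = 199/(-114) = 199*(-1/114) = -199/114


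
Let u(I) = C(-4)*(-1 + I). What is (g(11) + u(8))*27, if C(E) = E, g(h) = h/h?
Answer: -729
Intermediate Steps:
g(h) = 1
u(I) = 4 - 4*I (u(I) = -4*(-1 + I) = 4 - 4*I)
(g(11) + u(8))*27 = (1 + (4 - 4*8))*27 = (1 + (4 - 32))*27 = (1 - 28)*27 = -27*27 = -729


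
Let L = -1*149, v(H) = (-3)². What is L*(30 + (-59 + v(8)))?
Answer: 2980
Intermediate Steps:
v(H) = 9
L = -149
L*(30 + (-59 + v(8))) = -149*(30 + (-59 + 9)) = -149*(30 - 50) = -149*(-20) = 2980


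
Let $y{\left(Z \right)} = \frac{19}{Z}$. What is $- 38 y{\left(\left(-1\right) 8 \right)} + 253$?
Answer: $\frac{1373}{4} \approx 343.25$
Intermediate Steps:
$- 38 y{\left(\left(-1\right) 8 \right)} + 253 = - 38 \frac{19}{\left(-1\right) 8} + 253 = - 38 \frac{19}{-8} + 253 = - 38 \cdot 19 \left(- \frac{1}{8}\right) + 253 = \left(-38\right) \left(- \frac{19}{8}\right) + 253 = \frac{361}{4} + 253 = \frac{1373}{4}$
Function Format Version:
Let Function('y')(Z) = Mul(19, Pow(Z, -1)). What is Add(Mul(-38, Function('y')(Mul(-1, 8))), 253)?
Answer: Rational(1373, 4) ≈ 343.25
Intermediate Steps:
Add(Mul(-38, Function('y')(Mul(-1, 8))), 253) = Add(Mul(-38, Mul(19, Pow(Mul(-1, 8), -1))), 253) = Add(Mul(-38, Mul(19, Pow(-8, -1))), 253) = Add(Mul(-38, Mul(19, Rational(-1, 8))), 253) = Add(Mul(-38, Rational(-19, 8)), 253) = Add(Rational(361, 4), 253) = Rational(1373, 4)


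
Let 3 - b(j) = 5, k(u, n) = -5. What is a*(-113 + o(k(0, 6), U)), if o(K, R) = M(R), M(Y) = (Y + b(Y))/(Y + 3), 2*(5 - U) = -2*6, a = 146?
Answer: -114829/7 ≈ -16404.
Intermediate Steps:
b(j) = -2 (b(j) = 3 - 1*5 = 3 - 5 = -2)
U = 11 (U = 5 - (-1)*6 = 5 - ½*(-12) = 5 + 6 = 11)
M(Y) = (-2 + Y)/(3 + Y) (M(Y) = (Y - 2)/(Y + 3) = (-2 + Y)/(3 + Y))
o(K, R) = (-2 + R)/(3 + R)
a*(-113 + o(k(0, 6), U)) = 146*(-113 + (-2 + 11)/(3 + 11)) = 146*(-113 + 9/14) = 146*(-1573/14) = -114829/7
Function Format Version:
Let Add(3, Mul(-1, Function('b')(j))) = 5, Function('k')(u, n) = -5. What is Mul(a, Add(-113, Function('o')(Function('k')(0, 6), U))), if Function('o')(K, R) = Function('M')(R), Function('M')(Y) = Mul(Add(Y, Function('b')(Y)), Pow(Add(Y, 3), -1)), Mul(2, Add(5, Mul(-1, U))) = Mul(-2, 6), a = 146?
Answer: Rational(-114829, 7) ≈ -16404.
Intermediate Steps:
Function('b')(j) = -2 (Function('b')(j) = Add(3, Mul(-1, 5)) = Add(3, -5) = -2)
U = 11 (U = Add(5, Mul(Rational(-1, 2), Mul(-2, 6))) = Add(5, Mul(Rational(-1, 2), -12)) = Add(5, 6) = 11)
Function('M')(Y) = Mul(Pow(Add(3, Y), -1), Add(-2, Y)) (Function('M')(Y) = Mul(Add(Y, -2), Pow(Add(Y, 3), -1)) = Mul(Add(-2, Y), Pow(Add(3, Y), -1)) = Mul(Pow(Add(3, Y), -1), Add(-2, Y)))
Function('o')(K, R) = Mul(Pow(Add(3, R), -1), Add(-2, R))
Mul(a, Add(-113, Function('o')(Function('k')(0, 6), U))) = Mul(146, Add(-113, Mul(Pow(Add(3, 11), -1), Add(-2, 11)))) = Mul(146, Add(-113, Mul(Pow(14, -1), 9))) = Mul(146, Add(-113, Mul(Rational(1, 14), 9))) = Mul(146, Add(-113, Rational(9, 14))) = Mul(146, Rational(-1573, 14)) = Rational(-114829, 7)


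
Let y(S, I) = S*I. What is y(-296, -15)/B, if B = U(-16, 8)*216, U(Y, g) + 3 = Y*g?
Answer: -185/1179 ≈ -0.15691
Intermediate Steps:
y(S, I) = I*S
U(Y, g) = -3 + Y*g
B = -28296 (B = (-3 - 16*8)*216 = (-3 - 128)*216 = -131*216 = -28296)
y(-296, -15)/B = -15*(-296)/(-28296) = 4440*(-1/28296) = -185/1179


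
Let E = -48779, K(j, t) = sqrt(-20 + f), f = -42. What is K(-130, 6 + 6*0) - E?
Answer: 48779 + I*sqrt(62) ≈ 48779.0 + 7.874*I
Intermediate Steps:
K(j, t) = I*sqrt(62) (K(j, t) = sqrt(-20 - 42) = sqrt(-62) = I*sqrt(62))
K(-130, 6 + 6*0) - E = I*sqrt(62) - 1*(-48779) = I*sqrt(62) + 48779 = 48779 + I*sqrt(62)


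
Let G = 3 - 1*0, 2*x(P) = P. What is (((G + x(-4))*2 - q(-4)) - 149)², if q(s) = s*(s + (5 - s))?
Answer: 16129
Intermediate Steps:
x(P) = P/2
q(s) = 5*s (q(s) = s*5 = 5*s)
G = 3 (G = 3 + 0 = 3)
(((G + x(-4))*2 - q(-4)) - 149)² = (((3 + (½)*(-4))*2 - 5*(-4)) - 149)² = (((3 - 2)*2 - 1*(-20)) - 149)² = ((1*2 + 20) - 149)² = ((2 + 20) - 149)² = (22 - 149)² = (-127)² = 16129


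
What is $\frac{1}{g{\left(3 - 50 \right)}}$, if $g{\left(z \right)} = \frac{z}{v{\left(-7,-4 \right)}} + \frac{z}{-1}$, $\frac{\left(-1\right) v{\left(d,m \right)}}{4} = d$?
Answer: $\frac{28}{1269} \approx 0.022065$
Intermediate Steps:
$v{\left(d,m \right)} = - 4 d$
$g{\left(z \right)} = - \frac{27 z}{28}$ ($g{\left(z \right)} = \frac{z}{\left(-4\right) \left(-7\right)} + \frac{z}{-1} = \frac{z}{28} + z \left(-1\right) = z \frac{1}{28} - z = \frac{z}{28} - z = - \frac{27 z}{28}$)
$\frac{1}{g{\left(3 - 50 \right)}} = \frac{1}{\left(- \frac{27}{28}\right) \left(3 - 50\right)} = \frac{1}{\left(- \frac{27}{28}\right) \left(-47\right)} = \frac{1}{\frac{1269}{28}} = \frac{28}{1269}$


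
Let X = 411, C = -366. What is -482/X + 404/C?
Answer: -57076/25071 ≈ -2.2766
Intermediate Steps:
-482/X + 404/C = -482/411 + 404/(-366) = -482*1/411 + 404*(-1/366) = -482/411 - 202/183 = -57076/25071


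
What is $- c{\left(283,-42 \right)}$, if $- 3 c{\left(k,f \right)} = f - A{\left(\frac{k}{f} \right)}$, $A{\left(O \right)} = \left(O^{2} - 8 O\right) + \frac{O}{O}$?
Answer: $- \frac{251029}{5292} \approx -47.436$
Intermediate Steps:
$A{\left(O \right)} = 1 + O^{2} - 8 O$ ($A{\left(O \right)} = \left(O^{2} - 8 O\right) + 1 = 1 + O^{2} - 8 O$)
$c{\left(k,f \right)} = \frac{1}{3} - \frac{f}{3} - \frac{8 k}{3 f} + \frac{k^{2}}{3 f^{2}}$ ($c{\left(k,f \right)} = - \frac{f - \left(1 + \left(\frac{k}{f}\right)^{2} - 8 \frac{k}{f}\right)}{3} = - \frac{f - \left(1 + \frac{k^{2}}{f^{2}} - \frac{8 k}{f}\right)}{3} = - \frac{-1 + f - \frac{k^{2}}{f^{2}} + \frac{8 k}{f}}{3} = \frac{1}{3} - \frac{f}{3} - \frac{8 k}{3 f} + \frac{k^{2}}{3 f^{2}}$)
$- c{\left(283,-42 \right)} = - \frac{\left(-42\right)^{2} + 283^{2} - \left(-42\right)^{3} - \left(-336\right) 283}{3 \cdot 1764} = - \frac{1764 + 80089 - -74088 + 95088}{3 \cdot 1764} = - \frac{1764 + 80089 + 74088 + 95088}{3 \cdot 1764} = - \frac{251029}{3 \cdot 1764} = \left(-1\right) \frac{251029}{5292} = - \frac{251029}{5292}$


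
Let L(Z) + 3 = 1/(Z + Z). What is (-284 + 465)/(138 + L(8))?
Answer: 2896/2161 ≈ 1.3401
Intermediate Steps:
L(Z) = -3 + 1/(2*Z) (L(Z) = -3 + 1/(Z + Z) = -3 + 1/(2*Z))
(-284 + 465)/(138 + L(8)) = (-284 + 465)/(138 + (-3 + (½)/8)) = 181/(138 + (-3 + (½)*(⅛))) = 181/(138 + (-3 + 1/16)) = 181/(138 - 47/16) = 181/(2161/16) = 181*(16/2161) = 2896/2161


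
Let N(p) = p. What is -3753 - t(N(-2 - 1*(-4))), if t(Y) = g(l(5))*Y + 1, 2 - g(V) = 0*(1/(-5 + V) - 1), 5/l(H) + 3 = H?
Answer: -3758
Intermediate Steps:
l(H) = 5/(-3 + H)
g(V) = 2 (g(V) = 2 - 0*(1/(-5 + V) - 1) = 2 - 0*(-1 + 1/(-5 + V)) = 2 - 1*0 = 2 + 0 = 2)
t(Y) = 1 + 2*Y (t(Y) = 2*Y + 1 = 1 + 2*Y)
-3753 - t(N(-2 - 1*(-4))) = -3753 - (1 + 2*(-2 - 1*(-4))) = -3753 - (1 + 2*(-2 + 4)) = -3753 - (1 + 2*2) = -3753 - (1 + 4) = -3753 - 1*5 = -3753 - 5 = -3758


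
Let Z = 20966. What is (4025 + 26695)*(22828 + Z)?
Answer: 1345351680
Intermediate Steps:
(4025 + 26695)*(22828 + Z) = (4025 + 26695)*(22828 + 20966) = 30720*43794 = 1345351680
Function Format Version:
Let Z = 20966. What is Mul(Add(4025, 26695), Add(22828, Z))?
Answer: 1345351680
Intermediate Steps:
Mul(Add(4025, 26695), Add(22828, Z)) = Mul(Add(4025, 26695), Add(22828, 20966)) = Mul(30720, 43794) = 1345351680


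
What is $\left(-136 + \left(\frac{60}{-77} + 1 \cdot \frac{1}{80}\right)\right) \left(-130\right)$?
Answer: $\frac{10952279}{616} \approx 17780.0$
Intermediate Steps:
$\left(-136 + \left(\frac{60}{-77} + 1 \cdot \frac{1}{80}\right)\right) \left(-130\right) = \left(-136 + \left(60 \left(- \frac{1}{77}\right) + 1 \cdot \frac{1}{80}\right)\right) \left(-130\right) = \left(-136 + \left(- \frac{60}{77} + \frac{1}{80}\right)\right) \left(-130\right) = \left(-136 - \frac{4723}{6160}\right) \left(-130\right) = \left(- \frac{842483}{6160}\right) \left(-130\right) = \frac{10952279}{616}$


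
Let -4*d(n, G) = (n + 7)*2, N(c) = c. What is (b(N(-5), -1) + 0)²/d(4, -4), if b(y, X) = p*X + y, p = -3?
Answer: -8/11 ≈ -0.72727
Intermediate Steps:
b(y, X) = y - 3*X (b(y, X) = -3*X + y = y - 3*X)
d(n, G) = -7/2 - n/2 (d(n, G) = -(n + 7)*2/4 = -(7 + n)*2/4 = -(14 + 2*n)/4 = -7/2 - n/2)
(b(N(-5), -1) + 0)²/d(4, -4) = ((-5 - 3*(-1)) + 0)²/(-7/2 - ½*4) = ((-5 + 3) + 0)²/(-7/2 - 2) = (-2 + 0)²/(-11/2) = (-2)²*(-2/11) = 4*(-2/11) = -8/11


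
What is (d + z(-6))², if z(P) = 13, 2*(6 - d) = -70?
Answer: 2916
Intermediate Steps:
d = 41 (d = 6 - ½*(-70) = 6 + 35 = 41)
(d + z(-6))² = (41 + 13)² = 54² = 2916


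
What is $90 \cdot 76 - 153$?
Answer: $6687$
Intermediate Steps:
$90 \cdot 76 - 153 = 6840 - 153 = 6687$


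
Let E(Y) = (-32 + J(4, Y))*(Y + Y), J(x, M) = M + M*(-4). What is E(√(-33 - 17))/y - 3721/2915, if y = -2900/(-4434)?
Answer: 38667421/84535 - 70944*I*√2/145 ≈ 457.41 - 691.93*I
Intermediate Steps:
y = 1450/2217 (y = -2900*(-1/4434) = 1450/2217 ≈ 0.65404)
J(x, M) = -3*M (J(x, M) = M - 4*M = -3*M)
E(Y) = 2*Y*(-32 - 3*Y) (E(Y) = (-32 - 3*Y)*(Y + Y) = (-32 - 3*Y)*(2*Y) = 2*Y*(-32 - 3*Y))
E(√(-33 - 17))/y - 3721/2915 = (-2*√(-33 - 17)*(32 + 3*√(-33 - 17)))/(1450/2217) - 3721/2915 = -2*√(-50)*(32 + 3*√(-50))*(2217/1450) - 3721*1/2915 = -2*5*I*√2*(32 + 3*(5*I*√2))*(2217/1450) - 3721/2915 = -2*5*I*√2*(32 + 15*I*√2)*(2217/1450) - 3721/2915 = -10*I*√2*(32 + 15*I*√2)*(2217/1450) - 3721/2915 = -2217*I*√2*(32 + 15*I*√2)/145 - 3721/2915 = -3721/2915 - 2217*I*√2*(32 + 15*I*√2)/145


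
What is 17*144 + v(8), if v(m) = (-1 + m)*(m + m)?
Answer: 2560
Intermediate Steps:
v(m) = 2*m*(-1 + m) (v(m) = (-1 + m)*(2*m) = 2*m*(-1 + m))
17*144 + v(8) = 17*144 + 2*8*(-1 + 8) = 2448 + 2*8*7 = 2448 + 112 = 2560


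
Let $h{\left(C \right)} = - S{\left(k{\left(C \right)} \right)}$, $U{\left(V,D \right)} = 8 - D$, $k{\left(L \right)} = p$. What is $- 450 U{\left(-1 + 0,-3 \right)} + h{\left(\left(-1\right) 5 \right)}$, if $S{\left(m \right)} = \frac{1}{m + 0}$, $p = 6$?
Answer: $- \frac{29701}{6} \approx -4950.2$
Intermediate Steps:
$k{\left(L \right)} = 6$
$S{\left(m \right)} = \frac{1}{m}$
$h{\left(C \right)} = - \frac{1}{6}$
$- 450 U{\left(-1 + 0,-3 \right)} + h{\left(\left(-1\right) 5 \right)} = - 450 \left(8 - -3\right) - \frac{1}{6} = - 450 \left(8 + 3\right) - \frac{1}{6} = \left(-450\right) 11 - \frac{1}{6} = -4950 - \frac{1}{6} = - \frac{29701}{6}$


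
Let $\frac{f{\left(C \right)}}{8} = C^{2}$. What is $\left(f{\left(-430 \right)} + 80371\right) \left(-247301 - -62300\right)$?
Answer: $-288522194571$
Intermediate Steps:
$f{\left(C \right)} = 8 C^{2}$
$\left(f{\left(-430 \right)} + 80371\right) \left(-247301 - -62300\right) = \left(8 \left(-430\right)^{2} + 80371\right) \left(-247301 - -62300\right) = \left(8 \cdot 184900 + 80371\right) \left(-247301 + 62300\right) = \left(1479200 + 80371\right) \left(-185001\right) = 1559571 \left(-185001\right) = -288522194571$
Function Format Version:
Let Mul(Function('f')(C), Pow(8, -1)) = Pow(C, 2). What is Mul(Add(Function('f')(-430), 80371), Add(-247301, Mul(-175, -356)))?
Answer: -288522194571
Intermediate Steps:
Function('f')(C) = Mul(8, Pow(C, 2))
Mul(Add(Function('f')(-430), 80371), Add(-247301, Mul(-175, -356))) = Mul(Add(Mul(8, Pow(-430, 2)), 80371), Add(-247301, Mul(-175, -356))) = Mul(Add(Mul(8, 184900), 80371), Add(-247301, 62300)) = Mul(Add(1479200, 80371), -185001) = Mul(1559571, -185001) = -288522194571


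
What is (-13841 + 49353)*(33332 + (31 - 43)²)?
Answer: 1188799712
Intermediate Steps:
(-13841 + 49353)*(33332 + (31 - 43)²) = 35512*(33332 + (-12)²) = 35512*(33332 + 144) = 35512*33476 = 1188799712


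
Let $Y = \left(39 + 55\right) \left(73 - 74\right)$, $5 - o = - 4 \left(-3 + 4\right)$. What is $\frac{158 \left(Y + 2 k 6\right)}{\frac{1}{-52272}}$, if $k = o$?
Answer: $-115625664$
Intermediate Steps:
$o = 9$ ($o = 5 - - 4 \left(-3 + 4\right) = 5 - \left(-4\right) 1 = 5 - -4 = 5 + 4 = 9$)
$k = 9$
$Y = -94$ ($Y = 94 \left(-1\right) = -94$)
$\frac{158 \left(Y + 2 k 6\right)}{\frac{1}{-52272}} = \frac{158 \left(-94 + 2 \cdot 9 \cdot 6\right)}{\frac{1}{-52272}} = \frac{158 \left(-94 + 18 \cdot 6\right)}{- \frac{1}{52272}} = 158 \left(-94 + 108\right) \left(-52272\right) = 158 \cdot 14 \left(-52272\right) = 2212 \left(-52272\right) = -115625664$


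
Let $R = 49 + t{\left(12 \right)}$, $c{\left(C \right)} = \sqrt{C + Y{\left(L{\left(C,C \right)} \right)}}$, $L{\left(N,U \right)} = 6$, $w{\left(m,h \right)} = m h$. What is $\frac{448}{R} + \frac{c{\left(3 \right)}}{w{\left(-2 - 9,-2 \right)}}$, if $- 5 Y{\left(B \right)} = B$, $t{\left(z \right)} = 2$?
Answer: $\frac{448}{51} + \frac{3 \sqrt{5}}{110} \approx 8.8453$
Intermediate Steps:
$w{\left(m,h \right)} = h m$
$Y{\left(B \right)} = - \frac{B}{5}$
$c{\left(C \right)} = \sqrt{- \frac{6}{5} + C}$ ($c{\left(C \right)} = \sqrt{C - \frac{6}{5}} = \sqrt{- \frac{6}{5} + C}$)
$R = 51$ ($R = 49 + 2 = 51$)
$\frac{448}{R} + \frac{c{\left(3 \right)}}{w{\left(-2 - 9,-2 \right)}} = \frac{448}{51} + \frac{\frac{1}{5} \sqrt{-30 + 25 \cdot 3}}{\left(-2\right) \left(-2 - 9\right)} = 448 \cdot \frac{1}{51} + \frac{\frac{1}{5} \sqrt{-30 + 75}}{\left(-2\right) \left(-2 - 9\right)} = \frac{448}{51} + \frac{\frac{1}{5} \sqrt{45}}{\left(-2\right) \left(-11\right)} = \frac{448}{51} + \frac{\frac{1}{5} \cdot 3 \sqrt{5}}{22} = \frac{448}{51} + \frac{3 \sqrt{5}}{5} \cdot \frac{1}{22} = \frac{448}{51} + \frac{3 \sqrt{5}}{110}$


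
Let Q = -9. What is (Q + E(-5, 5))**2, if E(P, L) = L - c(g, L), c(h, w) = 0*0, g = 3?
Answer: 16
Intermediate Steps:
c(h, w) = 0
E(P, L) = L (E(P, L) = L - 1*0 = L + 0 = L)
(Q + E(-5, 5))**2 = (-9 + 5)**2 = (-4)**2 = 16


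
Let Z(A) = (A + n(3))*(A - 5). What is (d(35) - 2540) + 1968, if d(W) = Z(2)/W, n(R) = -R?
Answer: -20017/35 ≈ -571.91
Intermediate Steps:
Z(A) = (-5 + A)*(-3 + A) (Z(A) = (A - 1*3)*(A - 5) = (A - 3)*(-5 + A) = (-3 + A)*(-5 + A) = (-5 + A)*(-3 + A))
d(W) = 3/W (d(W) = (15 + 2² - 8*2)/W = (15 + 4 - 16)/W = 3/W)
(d(35) - 2540) + 1968 = (3/35 - 2540) + 1968 = -88897/35 + 1968 = -20017/35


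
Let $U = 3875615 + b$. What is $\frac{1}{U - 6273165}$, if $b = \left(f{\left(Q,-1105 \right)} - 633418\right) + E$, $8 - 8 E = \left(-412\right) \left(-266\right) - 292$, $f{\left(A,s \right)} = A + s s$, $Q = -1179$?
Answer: $- \frac{2}{3649567} \approx -5.4801 \cdot 10^{-7}$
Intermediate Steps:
$f{\left(A,s \right)} = A + s^{2}$
$E = - \frac{27323}{2}$ ($E = 1 - \frac{\left(-412\right) \left(-266\right) - 292}{8} = 1 - \frac{109592 - 292}{8} = 1 - \frac{27325}{2} = - \frac{27323}{2} \approx -13662.0$)
$b = \frac{1145533}{2}$ ($b = \left(\left(-1179 + \left(-1105\right)^{2}\right) - 633418\right) - \frac{27323}{2} = \left(\left(-1179 + 1221025\right) - 633418\right) - \frac{27323}{2} = \left(1219846 - 633418\right) - \frac{27323}{2} = 586428 - \frac{27323}{2} = \frac{1145533}{2} \approx 5.7277 \cdot 10^{5}$)
$U = \frac{8896763}{2}$ ($U = 3875615 + \frac{1145533}{2} = \frac{8896763}{2} \approx 4.4484 \cdot 10^{6}$)
$\frac{1}{U - 6273165} = \frac{1}{\frac{8896763}{2} - 6273165} = \frac{1}{- \frac{3649567}{2}} = - \frac{2}{3649567}$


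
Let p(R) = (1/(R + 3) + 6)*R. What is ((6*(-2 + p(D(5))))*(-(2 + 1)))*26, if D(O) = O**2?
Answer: -487773/7 ≈ -69682.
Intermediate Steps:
p(R) = R*(6 + 1/(3 + R)) (p(R) = (1/(3 + R) + 6)*R = (6 + 1/(3 + R))*R = R*(6 + 1/(3 + R)))
((6*(-2 + p(D(5))))*(-(2 + 1)))*26 = ((6*(-2 + 5**2*(19 + 6*5**2)/(3 + 5**2)))*(-(2 + 1)))*26 = ((6*(-2 + 25*(19 + 6*25)/(3 + 25)))*(-1*3))*26 = ((6*(-2 + 25*(19 + 150)/28))*(-3))*26 = ((6*(-2 + 25*(1/28)*169))*(-3))*26 = ((6*(-2 + 4225/28))*(-3))*26 = ((6*(4169/28))*(-3))*26 = ((12507/14)*(-3))*26 = -37521/14*26 = -487773/7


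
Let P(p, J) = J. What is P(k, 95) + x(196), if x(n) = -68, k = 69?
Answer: 27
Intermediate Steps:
P(k, 95) + x(196) = 95 - 68 = 27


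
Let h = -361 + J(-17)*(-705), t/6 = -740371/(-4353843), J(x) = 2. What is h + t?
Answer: -2568737909/1451281 ≈ -1770.0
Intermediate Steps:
t = 1480742/1451281 (t = 6*(-740371/(-4353843)) = 6*(-740371*(-1/4353843)) = 6*(740371/4353843) = 1480742/1451281 ≈ 1.0203)
h = -1771 (h = -361 + 2*(-705) = -361 - 1410 = -1771)
h + t = -1771 + 1480742/1451281 = -2568737909/1451281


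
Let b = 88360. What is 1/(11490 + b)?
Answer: 1/99850 ≈ 1.0015e-5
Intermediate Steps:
1/(11490 + b) = 1/(11490 + 88360) = 1/99850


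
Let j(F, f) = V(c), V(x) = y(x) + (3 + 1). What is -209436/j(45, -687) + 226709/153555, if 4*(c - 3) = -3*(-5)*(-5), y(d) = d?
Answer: 128650435243/7217085 ≈ 17826.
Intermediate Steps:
c = -63/4 (c = 3 + (-3*(-5)*(-5))/4 = 3 + (15*(-5))/4 = 3 + (¼)*(-75) = 3 - 75/4 = -63/4 ≈ -15.750)
V(x) = 4 + x (V(x) = x + (3 + 1) = x + 4 = 4 + x)
j(F, f) = -47/4 (j(F, f) = 4 - 63/4 = -47/4)
-209436/j(45, -687) + 226709/153555 = -209436/(-47/4) + 226709/153555 = -209436*(-4/47) + 226709*(1/153555) = 837744/47 + 226709/153555 = 128650435243/7217085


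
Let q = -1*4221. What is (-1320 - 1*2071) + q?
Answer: -7612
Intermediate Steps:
q = -4221
(-1320 - 1*2071) + q = (-1320 - 1*2071) - 4221 = (-1320 - 2071) - 4221 = -3391 - 4221 = -7612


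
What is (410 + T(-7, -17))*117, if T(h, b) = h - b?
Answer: 49140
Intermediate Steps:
(410 + T(-7, -17))*117 = (410 + (-7 - 1*(-17)))*117 = (410 + (-7 + 17))*117 = (410 + 10)*117 = 420*117 = 49140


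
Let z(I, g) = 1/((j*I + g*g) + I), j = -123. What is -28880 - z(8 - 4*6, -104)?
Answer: -368739841/12768 ≈ -28880.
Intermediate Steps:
z(I, g) = 1/(g² - 122*I) (z(I, g) = 1/((-123*I + g*g) + I) = 1/((-123*I + g²) + I) = 1/((g² - 123*I) + I) = 1/(g² - 122*I))
-28880 - z(8 - 4*6, -104) = -28880 - 1/((-104)² - 122*(8 - 4*6)) = -28880 - 1/(10816 - 122*(8 - 24)) = -28880 - 1/(10816 - 122*(-16)) = -28880 - 1/(10816 + 1952) = -28880 - 1/12768 = -368739841/12768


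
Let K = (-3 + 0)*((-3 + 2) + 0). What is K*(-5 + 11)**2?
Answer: 108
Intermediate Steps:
K = 3 (K = -3*(-1 + 0) = -3*(-1) = 3)
K*(-5 + 11)**2 = 3*(-5 + 11)**2 = 3*6**2 = 3*36 = 108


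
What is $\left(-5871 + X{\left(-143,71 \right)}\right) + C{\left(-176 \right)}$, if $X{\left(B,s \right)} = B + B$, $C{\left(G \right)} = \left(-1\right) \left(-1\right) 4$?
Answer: $-6153$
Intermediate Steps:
$C{\left(G \right)} = 4$ ($C{\left(G \right)} = 1 \cdot 4 = 4$)
$X{\left(B,s \right)} = 2 B$
$\left(-5871 + X{\left(-143,71 \right)}\right) + C{\left(-176 \right)} = \left(-5871 + 2 \left(-143\right)\right) + 4 = \left(-5871 - 286\right) + 4 = -6157 + 4 = -6153$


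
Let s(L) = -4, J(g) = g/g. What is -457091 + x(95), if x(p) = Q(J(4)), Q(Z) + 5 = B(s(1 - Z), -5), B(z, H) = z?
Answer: -457100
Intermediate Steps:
J(g) = 1
Q(Z) = -9 (Q(Z) = -5 - 4 = -9)
x(p) = -9
-457091 + x(95) = -457091 - 9 = -457100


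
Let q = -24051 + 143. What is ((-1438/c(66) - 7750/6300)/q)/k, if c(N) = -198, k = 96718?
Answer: -929/356099427376 ≈ -2.6088e-9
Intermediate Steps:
q = -23908
((-1438/c(66) - 7750/6300)/q)/k = ((-1438/(-198) - 7750/6300)/(-23908))/96718 = ((-1438*(-1/198) - 7750*1/6300)*(-1/23908))*(1/96718) = ((719/99 - 155/126)*(-1/23908))*(1/96718) = ((929/154)*(-1/23908))*(1/96718) = -929/3681832*1/96718 = -929/356099427376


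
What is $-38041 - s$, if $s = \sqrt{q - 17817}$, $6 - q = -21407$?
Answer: $-38041 - 2 \sqrt{899} \approx -38101.0$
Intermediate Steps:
$q = 21413$ ($q = 6 - -21407 = 6 + 21407 = 21413$)
$s = 2 \sqrt{899}$ ($s = \sqrt{21413 - 17817} = \sqrt{3596} = 2 \sqrt{899} \approx 59.967$)
$-38041 - s = -38041 - 2 \sqrt{899}$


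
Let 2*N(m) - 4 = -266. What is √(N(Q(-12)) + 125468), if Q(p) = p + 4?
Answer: √125337 ≈ 354.03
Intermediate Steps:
Q(p) = 4 + p
N(m) = -131 (N(m) = 2 + (½)*(-266) = 2 - 133 = -131)
√(N(Q(-12)) + 125468) = √(-131 + 125468) = √125337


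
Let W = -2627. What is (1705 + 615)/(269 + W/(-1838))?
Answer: 4264160/497049 ≈ 8.5789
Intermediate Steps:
(1705 + 615)/(269 + W/(-1838)) = (1705 + 615)/(269 - 2627/(-1838)) = 2320/(269 - 2627*(-1/1838)) = 2320/(269 + 2627/1838) = 2320/(497049/1838) = 2320*(1838/497049) = 4264160/497049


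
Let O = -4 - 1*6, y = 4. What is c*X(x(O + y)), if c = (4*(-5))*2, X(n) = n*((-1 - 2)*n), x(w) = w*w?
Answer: 155520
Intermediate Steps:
O = -10 (O = -4 - 6 = -10)
x(w) = w**2
X(n) = -3*n**2 (X(n) = n*(-3*n) = -3*n**2)
c = -40 (c = -20*2 = -40)
c*X(x(O + y)) = -(-120)*((-10 + 4)**2)**2 = -(-120)*((-6)**2)**2 = -(-120)*36**2 = -(-120)*1296 = -40*(-3888) = 155520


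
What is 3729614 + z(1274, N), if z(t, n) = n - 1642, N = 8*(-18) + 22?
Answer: 3727850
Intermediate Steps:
N = -122 (N = -144 + 22 = -122)
z(t, n) = -1642 + n
3729614 + z(1274, N) = 3729614 + (-1642 - 122) = 3729614 - 1764 = 3727850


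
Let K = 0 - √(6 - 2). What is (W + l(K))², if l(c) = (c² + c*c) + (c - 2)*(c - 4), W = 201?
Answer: 54289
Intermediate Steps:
K = -2 (K = 0 - √4 = 0 - 1*2 = 0 - 2 = -2)
l(c) = 2*c² + (-4 + c)*(-2 + c) (l(c) = (c² + c²) + (-2 + c)*(-4 + c) = 2*c² + (-4 + c)*(-2 + c))
(W + l(K))² = (201 + (8 - 6*(-2) + 3*(-2)²))² = (201 + (8 + 12 + 3*4))² = (201 + (8 + 12 + 12))² = (201 + 32)² = 233² = 54289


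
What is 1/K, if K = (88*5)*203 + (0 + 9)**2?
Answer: 1/89401 ≈ 1.1186e-5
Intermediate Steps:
K = 89401 (K = 440*203 + 9**2 = 89320 + 81 = 89401)
1/K = 1/89401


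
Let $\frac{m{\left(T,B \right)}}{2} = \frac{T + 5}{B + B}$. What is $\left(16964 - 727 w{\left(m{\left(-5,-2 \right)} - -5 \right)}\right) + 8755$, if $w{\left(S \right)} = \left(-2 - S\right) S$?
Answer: $51164$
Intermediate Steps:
$m{\left(T,B \right)} = \frac{5 + T}{B}$ ($m{\left(T,B \right)} = 2 \frac{T + 5}{B + B} = 2 \frac{5 + T}{2 B} = \frac{5 + T}{B}$)
$w{\left(S \right)} = S \left(-2 - S\right)$
$\left(16964 - 727 w{\left(m{\left(-5,-2 \right)} - -5 \right)}\right) + 8755 = \left(16964 - 727 \left(- \left(\frac{5 - 5}{-2} - -5\right) \left(2 + \left(\frac{5 - 5}{-2} - -5\right)\right)\right)\right) + 8755 = \left(16964 - 727 \left(- \left(\left(- \frac{1}{2}\right) 0 + 5\right) \left(2 + \left(\left(- \frac{1}{2}\right) 0 + 5\right)\right)\right)\right) + 8755 = \left(16964 - 727 \left(- \left(0 + 5\right) \left(2 + \left(0 + 5\right)\right)\right)\right) + 8755 = \left(16964 - 727 \left(\left(-1\right) 5 \left(2 + 5\right)\right)\right) + 8755 = \left(16964 - 727 \left(\left(-1\right) 5 \cdot 7\right)\right) + 8755 = \left(16964 - -25445\right) + 8755 = \left(16964 + 25445\right) + 8755 = 42409 + 8755 = 51164$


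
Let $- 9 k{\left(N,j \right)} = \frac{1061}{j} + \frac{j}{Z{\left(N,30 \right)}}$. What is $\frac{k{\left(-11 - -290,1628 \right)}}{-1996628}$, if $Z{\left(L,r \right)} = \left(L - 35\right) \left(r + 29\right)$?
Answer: $\frac{4481135}{105287281848144} \approx 4.2561 \cdot 10^{-8}$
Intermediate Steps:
$Z{\left(L,r \right)} = \left(-35 + L\right) \left(29 + r\right)$
$k{\left(N,j \right)} = - \frac{1061}{9 j} - \frac{j}{9 \left(-2065 + 59 N\right)}$ ($k{\left(N,j \right)} = - \frac{\frac{1061}{j} + \frac{j}{-1015 - 1050 + 29 N + N 30}}{9} = - \frac{\frac{1061}{j} + \frac{j}{-1015 - 1050 + 29 N + 30 N}}{9} = - \frac{\frac{1061}{j} + \frac{j}{-2065 + 59 N}}{9} = - \frac{1061}{9 j} - \frac{j}{9 \left(-2065 + 59 N\right)}$)
$\frac{k{\left(-11 - -290,1628 \right)}}{-1996628} = \frac{\frac{1}{531} \cdot \frac{1}{1628} \frac{1}{-35 - -279} \left(2190965 - 1628^{2} - 62599 \left(-11 - -290\right)\right)}{-1996628} = \frac{1}{531} \cdot \frac{1}{1628} \frac{1}{-35 + \left(-11 + 290\right)} \left(2190965 - 2650384 - 62599 \left(-11 + 290\right)\right) \left(- \frac{1}{1996628}\right) = \frac{1}{531} \cdot \frac{1}{1628} \frac{1}{-35 + 279} \left(2190965 - 2650384 - 17465121\right) \left(- \frac{1}{1996628}\right) = \frac{1}{531} \cdot \frac{1}{1628} \cdot \frac{1}{244} \left(2190965 - 2650384 - 17465121\right) \left(- \frac{1}{1996628}\right) = \frac{1}{531} \cdot \frac{1}{1628} \cdot \frac{1}{244} \left(-17924540\right) \left(- \frac{1}{1996628}\right) = \left(- \frac{4481135}{52732548}\right) \left(- \frac{1}{1996628}\right) = \frac{4481135}{105287281848144}$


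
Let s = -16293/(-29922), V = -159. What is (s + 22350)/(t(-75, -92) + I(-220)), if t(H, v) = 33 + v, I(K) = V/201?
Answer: -14935930177/39955844 ≈ -373.81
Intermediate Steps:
I(K) = -53/67 (I(K) = -159/201 = -159*1/201 = -53/67)
s = 5431/9974 (s = -16293*(-1/29922) = 5431/9974 ≈ 0.54452)
(s + 22350)/(t(-75, -92) + I(-220)) = (5431/9974 + 22350)/((33 - 92) - 53/67) = 222924331/(9974*(-59 - 53/67)) = 222924331/(9974*(-4006/67)) = (222924331/9974)*(-67/4006) = -14935930177/39955844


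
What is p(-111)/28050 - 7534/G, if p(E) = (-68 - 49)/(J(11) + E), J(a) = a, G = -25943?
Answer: 7045301777/24256705000 ≈ 0.29045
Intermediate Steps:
p(E) = -117/(11 + E) (p(E) = (-68 - 49)/(11 + E) = -117/(11 + E))
p(-111)/28050 - 7534/G = -117/(11 - 111)/28050 - 7534/(-25943) = -117/(-100)*(1/28050) - 7534*(-1/25943) = -117*(-1/100)*(1/28050) + 7534/25943 = (117/100)*(1/28050) + 7534/25943 = 39/935000 + 7534/25943 = 7045301777/24256705000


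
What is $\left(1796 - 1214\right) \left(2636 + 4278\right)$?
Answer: $4023948$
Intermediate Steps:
$\left(1796 - 1214\right) \left(2636 + 4278\right) = 582 \cdot 6914 = 4023948$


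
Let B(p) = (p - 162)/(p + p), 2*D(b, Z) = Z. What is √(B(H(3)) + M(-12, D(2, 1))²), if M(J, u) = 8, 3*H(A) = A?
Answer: I*√66/2 ≈ 4.062*I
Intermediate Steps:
D(b, Z) = Z/2
H(A) = A/3
B(p) = (-162 + p)/(2*p) (B(p) = (-162 + p)/((2*p)) = (-162 + p)*(1/(2*p)) = (-162 + p)/(2*p))
√(B(H(3)) + M(-12, D(2, 1))²) = √((-162 + (⅓)*3)/(2*(((⅓)*3))) + 8²) = √((½)*(-162 + 1)/1 + 64) = √((½)*1*(-161) + 64) = √(-161/2 + 64) = √(-33/2) = I*√66/2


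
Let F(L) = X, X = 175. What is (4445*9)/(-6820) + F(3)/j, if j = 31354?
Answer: -125312327/21383428 ≈ -5.8603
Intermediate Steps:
F(L) = 175
(4445*9)/(-6820) + F(3)/j = (4445*9)/(-6820) + 175/31354 = 40005*(-1/6820) + 175*(1/31354) = -8001/1364 + 175/31354 = -125312327/21383428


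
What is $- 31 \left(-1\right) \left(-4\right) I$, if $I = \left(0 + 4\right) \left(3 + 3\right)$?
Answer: $-2976$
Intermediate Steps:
$I = 24$ ($I = 4 \cdot 6 = 24$)
$- 31 \left(-1\right) \left(-4\right) I = - 31 \left(-1\right) \left(-4\right) 24 = - 31 \cdot 4 \cdot 24 = \left(-31\right) 96 = -2976$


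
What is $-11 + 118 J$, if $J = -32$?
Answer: $-3787$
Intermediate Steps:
$-11 + 118 J = -11 + 118 \left(-32\right) = -11 - 3776 = -3787$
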